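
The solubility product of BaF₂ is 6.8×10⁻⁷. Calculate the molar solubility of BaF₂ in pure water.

5.5×10⁻³ M

BaF₂(s) ⇌ Ba²⁺(aq) + 2 F⁻(aq)
If s mol/L of BaF₂ dissolves, [Ba²⁺] = s and [F⁻] = 2s.
Ksp = [Ba²⁺][F⁻]^2 = s · (2s)^2 = 4s^3
4s^3 = 6.8×10⁻⁷  ⇒  s^3 = 1.7×10⁻⁷
s = 5.5×10⁻³ mol L⁻¹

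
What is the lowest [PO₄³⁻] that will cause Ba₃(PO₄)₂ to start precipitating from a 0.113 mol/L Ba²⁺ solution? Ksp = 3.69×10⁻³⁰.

5.06×10⁻¹⁴ M

Each salt precipitates once Q = Ksp for that salt.
Ba₃(PO₄)₂(s) ⇌ 3 Ba²⁺(aq) + 2 PO₄³⁻(aq)
Ksp = [Ba²⁺]^3[PO₄³⁻]^2 = [PO₄³⁻]^2(0.113)^3
[PO₄³⁻]^2 = 3.69×10⁻³⁰ / (0.113)^3 = 2.56×10⁻²⁷
[PO₄³⁻] = 5.06×10⁻¹⁴ mol/L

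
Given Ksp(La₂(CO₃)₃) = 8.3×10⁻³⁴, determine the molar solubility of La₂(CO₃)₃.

9.5×10⁻⁸ M

La₂(CO₃)₃(s) ⇌ 2 La³⁺(aq) + 3 CO₃²⁻(aq)
Let s be the molar solubility. Then [La³⁺] = 2s and [CO₃²⁻] = 3s.
Ksp = [La³⁺]^2[CO₃²⁻]^3 = (2s)^2 · (3s)^3 = 108s^5
108s^5 = 8.3×10⁻³⁴  ⇒  s^5 = 7.7×10⁻³⁶
s = (7.7×10⁻³⁶)^(1/5) = 9.5×10⁻⁸ mol/L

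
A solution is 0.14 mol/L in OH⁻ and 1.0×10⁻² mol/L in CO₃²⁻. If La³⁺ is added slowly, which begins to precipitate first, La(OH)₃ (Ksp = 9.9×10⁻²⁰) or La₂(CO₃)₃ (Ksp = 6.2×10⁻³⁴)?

La(OH)₃

The threshold for precipitation is Q = Ksp.
For La(OH)₃: [La³⁺] = (Ksp/[OH⁻]^3) = 3.6×10⁻¹⁷ mol/L
For La₂(CO₃)₃: [La³⁺] = (Ksp/[CO₃²⁻]^3)^(1/2) = 2.5×10⁻¹⁴ mol/L
Since La(OH)₃ needs less La³⁺ to reach saturation, it precipitates first.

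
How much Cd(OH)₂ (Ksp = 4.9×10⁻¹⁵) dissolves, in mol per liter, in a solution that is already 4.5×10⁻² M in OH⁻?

2.4×10⁻¹² M

Cd(OH)₂(s) ⇌ Cd²⁺(aq) + 2 OH⁻(aq)
With OH⁻ already at 4.5×10⁻² M and s small, take [OH⁻] ≈ 4.5×10⁻² M and [Cd²⁺] = s.
Ksp = [Cd²⁺][OH⁻]^2 = s(4.5×10⁻²)^2
s = 4.9×10⁻¹⁵ / (4.5×10⁻²)^2 = 2.4×10⁻¹²
s = 2.4×10⁻¹² M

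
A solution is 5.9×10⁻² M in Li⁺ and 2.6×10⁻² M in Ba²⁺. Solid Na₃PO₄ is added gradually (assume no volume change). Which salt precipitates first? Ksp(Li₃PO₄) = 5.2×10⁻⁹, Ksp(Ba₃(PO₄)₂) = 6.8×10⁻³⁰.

Ba₃(PO₄)₂

Each salt precipitates once Q = Ksp for that salt.
For Li₃PO₄: [PO₄³⁻] = (Ksp/[Li⁺]^3) = 2.5×10⁻⁵ M
For Ba₃(PO₄)₂: [PO₄³⁻] = (Ksp/[Ba²⁺]^3)^(1/2) = 6.2×10⁻¹³ M
Ba₃(PO₄)₂ requires the lower [PO₄³⁻], so it precipitates first.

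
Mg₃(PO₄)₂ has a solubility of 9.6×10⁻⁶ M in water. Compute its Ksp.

Mg₃(PO₄)₂(s) ⇌ 3 Mg²⁺(aq) + 2 PO₄³⁻(aq)
With molar solubility s: [Mg²⁺] = 3s, [PO₄³⁻] = 2s.
Ksp = [Mg²⁺]^3[PO₄³⁻]^2 = (3s)^3 · (2s)^2 = 108s^5
Ksp = 108 × (9.6×10⁻⁶)^5 = 8.8×10⁻²⁴

Ksp = 8.8×10⁻²⁴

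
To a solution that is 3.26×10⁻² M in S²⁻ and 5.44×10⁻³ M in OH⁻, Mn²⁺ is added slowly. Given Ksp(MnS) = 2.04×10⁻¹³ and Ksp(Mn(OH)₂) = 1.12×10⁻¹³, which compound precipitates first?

Each salt precipitates once Q = Ksp for that salt.
For MnS: [Mn²⁺] = (Ksp/[S²⁻]) = 6.26×10⁻¹² M
For Mn(OH)₂: [Mn²⁺] = (Ksp/[OH⁻]^2) = 3.78×10⁻⁹ M
MnS requires the lower [Mn²⁺], so it precipitates first.

MnS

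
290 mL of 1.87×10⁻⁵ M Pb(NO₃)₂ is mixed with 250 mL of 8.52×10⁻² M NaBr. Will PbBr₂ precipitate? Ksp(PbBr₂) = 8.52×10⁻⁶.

Total volume after mixing = 290 + 250 = 540 mL.
[Pb²⁺] = (1.87×10⁻⁵)(290)/540 = 1.00×10⁻⁵ M
[Br⁻] = (8.52×10⁻²)(250)/540 = 3.94×10⁻² M
Q = [Pb²⁺][Br⁻]^2 = 1.56×10⁻⁸
Q < Ksp (1.56×10⁻⁸ vs 8.52×10⁻⁶); the solution remains unsaturated and no precipitate forms.

No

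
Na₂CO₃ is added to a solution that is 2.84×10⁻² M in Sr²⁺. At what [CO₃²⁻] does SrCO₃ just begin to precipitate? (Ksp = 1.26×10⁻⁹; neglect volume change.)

4.44×10⁻⁸ M

The threshold for precipitation is Q = Ksp.
SrCO₃(s) ⇌ Sr²⁺(aq) + CO₃²⁻(aq)
Ksp = [Sr²⁺][CO₃²⁻] = [CO₃²⁻](2.84×10⁻²)
[CO₃²⁻] = 1.26×10⁻⁹ / (2.84×10⁻²) = 4.44×10⁻⁸
[CO₃²⁻] = 4.44×10⁻⁸ M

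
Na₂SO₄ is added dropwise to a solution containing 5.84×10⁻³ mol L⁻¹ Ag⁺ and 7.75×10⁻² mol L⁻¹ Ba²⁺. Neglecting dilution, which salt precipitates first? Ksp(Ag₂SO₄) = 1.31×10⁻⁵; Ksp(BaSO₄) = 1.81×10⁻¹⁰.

BaSO₄

Precipitation of each salt begins when its ion product equals Ksp.
For Ag₂SO₄: [SO₄²⁻] = (Ksp/[Ag⁺]^2) = 0.384 mol L⁻¹
For BaSO₄: [SO₄²⁻] = (Ksp/[Ba²⁺]) = 2.34×10⁻⁹ mol L⁻¹
Since BaSO₄ needs less SO₄²⁻ to reach saturation, it precipitates first.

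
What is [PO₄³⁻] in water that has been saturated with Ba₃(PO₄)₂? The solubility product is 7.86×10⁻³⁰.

Ba₃(PO₄)₂(s) ⇌ 3 Ba²⁺(aq) + 2 PO₄³⁻(aq)
For each mole of Ba₃(PO₄)₂ that dissolves per liter, [Ba²⁺] = 3s and [PO₄³⁻] = 2s; let s denote this solubility.
Ksp = [Ba²⁺]^3[PO₄³⁻]^2 = (3s)^3 · (2s)^2 = 108s^5 = 7.86×10⁻³⁰
s = 5.92×10⁻⁷ mol L⁻¹
[PO₄³⁻] = 2s = 1.18×10⁻⁶ mol L⁻¹

1.18×10⁻⁶ M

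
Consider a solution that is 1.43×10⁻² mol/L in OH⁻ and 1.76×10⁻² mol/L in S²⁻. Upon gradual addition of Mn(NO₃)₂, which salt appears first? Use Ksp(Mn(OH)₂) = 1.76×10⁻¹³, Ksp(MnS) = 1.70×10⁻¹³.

MnS

A salt starts to precipitate once the ion product Q reaches its Ksp.
For Mn(OH)₂: [Mn²⁺] = (Ksp/[OH⁻]^2) = 8.61×10⁻¹⁰ mol/L
For MnS: [Mn²⁺] = (Ksp/[S²⁻]) = 9.66×10⁻¹² mol/L
The smaller threshold [Mn²⁺] is reached first, so MnS precipitates first.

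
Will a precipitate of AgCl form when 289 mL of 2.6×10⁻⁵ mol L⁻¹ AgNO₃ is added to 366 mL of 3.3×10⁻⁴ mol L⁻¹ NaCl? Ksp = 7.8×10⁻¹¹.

Yes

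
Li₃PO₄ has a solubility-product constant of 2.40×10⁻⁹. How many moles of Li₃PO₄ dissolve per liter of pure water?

Li₃PO₄(s) ⇌ 3 Li⁺(aq) + PO₄³⁻(aq)
With molar solubility s: [Li⁺] = 3s, [PO₄³⁻] = s.
Ksp = [Li⁺]^3[PO₄³⁻] = (3s)^3 · s = 27s^4
27s^4 = 2.40×10⁻⁹  ⇒  s^4 = 8.89×10⁻¹¹
s = (8.89×10⁻¹¹)^(1/4) = 3.07×10⁻³ mol/L

3.07×10⁻³ M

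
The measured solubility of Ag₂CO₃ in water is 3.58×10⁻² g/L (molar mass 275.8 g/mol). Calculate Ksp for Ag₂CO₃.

Ksp = 8.75×10⁻¹²

Molar solubility s = (3.58×10⁻² g/L) / (275.8 g/mol) = 1.2980×10⁻⁴ mol/L
Ag₂CO₃(s) ⇌ 2 Ag⁺(aq) + CO₃²⁻(aq)
For each mole of Ag₂CO₃ that dissolves per liter, [Ag⁺] = 2s and [CO₃²⁻] = s; let s denote this solubility.
Ksp = [Ag⁺]^2[CO₃²⁻] = (2s)^2 · s = 4s^3
Ksp = 4 × (1.2980×10⁻⁴)^3 = 8.75×10⁻¹²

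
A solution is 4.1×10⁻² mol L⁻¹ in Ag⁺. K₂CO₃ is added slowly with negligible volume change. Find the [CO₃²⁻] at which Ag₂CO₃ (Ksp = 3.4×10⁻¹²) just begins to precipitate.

2.0×10⁻⁹ M

Precipitation of each salt begins when its ion product equals Ksp.
Ag₂CO₃(s) ⇌ 2 Ag⁺(aq) + CO₃²⁻(aq)
Ksp = [Ag⁺]^2[CO₃²⁻] = [CO₃²⁻](4.1×10⁻²)^2
[CO₃²⁻] = 3.4×10⁻¹² / (4.1×10⁻²)^2 = 2.0×10⁻⁹
[CO₃²⁻] = 2.0×10⁻⁹ mol L⁻¹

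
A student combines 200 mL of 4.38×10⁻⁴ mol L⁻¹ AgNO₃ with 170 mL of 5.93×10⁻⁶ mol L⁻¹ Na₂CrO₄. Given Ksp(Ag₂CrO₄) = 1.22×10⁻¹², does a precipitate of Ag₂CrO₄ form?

After mixing, V = 200 mL + 170 mL = 370 mL.
[Ag⁺] = (4.38×10⁻⁴)(200)/370 = 2.37×10⁻⁴ mol L⁻¹
[CrO₄²⁻] = (5.93×10⁻⁶)(170)/370 = 2.72×10⁻⁶ mol L⁻¹
Q = [Ag⁺]^2[CrO₄²⁻] = 1.53×10⁻¹³
Q = 1.53×10⁻¹³ < Ksp = 1.22×10⁻¹², so the solution is unsaturated and no precipitate forms.

No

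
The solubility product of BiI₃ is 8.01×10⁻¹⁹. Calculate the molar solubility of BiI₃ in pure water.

BiI₃(s) ⇌ Bi³⁺(aq) + 3 I⁻(aq)
Call the molar solubility s, so that [Bi³⁺] = s and [I⁻] = 3s.
Ksp = [Bi³⁺][I⁻]^3 = s · (3s)^3 = 27s^4
27s^4 = 8.01×10⁻¹⁹  ⇒  s^4 = 2.97×10⁻²⁰
s = 1.31×10⁻⁵ M

1.31×10⁻⁵ M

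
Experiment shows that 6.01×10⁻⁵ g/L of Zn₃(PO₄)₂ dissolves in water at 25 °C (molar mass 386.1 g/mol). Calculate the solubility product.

s = (6.01×10⁻⁵ g L⁻¹)/(386.1 g mol⁻¹) = 1.5566×10⁻⁷ M
Zn₃(PO₄)₂(s) ⇌ 3 Zn²⁺(aq) + 2 PO₄³⁻(aq)
Let s be the molar solubility. Then [Zn²⁺] = 3s and [PO₄³⁻] = 2s.
Ksp = [Zn²⁺]^3[PO₄³⁻]^2 = (3s)^3 · (2s)^2 = 108s^5
Ksp = 108 × (1.5566×10⁻⁷)^5 = 9.87×10⁻³³

Ksp = 9.87×10⁻³³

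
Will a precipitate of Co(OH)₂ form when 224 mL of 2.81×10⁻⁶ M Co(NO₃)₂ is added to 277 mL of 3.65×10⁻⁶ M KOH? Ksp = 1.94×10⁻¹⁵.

Total volume after mixing = 224 + 277 = 501 mL.
[Co²⁺] = (2.81×10⁻⁶)(224)/501 = 1.26×10⁻⁶ M
[OH⁻] = (3.65×10⁻⁶)(277)/501 = 2.02×10⁻⁶ M
Q = [Co²⁺][OH⁻]^2 = 5.12×10⁻¹⁸
Since Q (5.12×10⁻¹⁸) is less than Ksp (1.94×10⁻¹⁵), no Co(OH)₂ precipitates.

No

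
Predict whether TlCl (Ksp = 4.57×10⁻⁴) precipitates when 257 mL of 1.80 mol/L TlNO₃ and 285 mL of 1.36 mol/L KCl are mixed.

Yes

The combined volume is 542 mL.
[Tl⁺] = (1.80)(257)/542 = 0.854 mol/L
[Cl⁻] = (1.36)(285)/542 = 0.715 mol/L
Q = [Tl⁺][Cl⁻] = 0.610
Since Q (0.610) exceeds Ksp (4.57×10⁻⁴), TlCl will precipitate.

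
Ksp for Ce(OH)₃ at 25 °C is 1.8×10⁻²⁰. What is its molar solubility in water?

5.1×10⁻⁶ M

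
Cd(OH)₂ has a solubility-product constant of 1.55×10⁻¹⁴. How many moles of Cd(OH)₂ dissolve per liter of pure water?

Cd(OH)₂(s) ⇌ Cd²⁺(aq) + 2 OH⁻(aq)
If s mol/L of Cd(OH)₂ dissolves, [Cd²⁺] = s and [OH⁻] = 2s.
Ksp = [Cd²⁺][OH⁻]^2 = s · (2s)^2 = 4s^3
4s^3 = 1.55×10⁻¹⁴  ⇒  s^3 = 3.88×10⁻¹⁵
Taking the 3rd root, s = 1.57×10⁻⁵ mol/L.

1.57×10⁻⁵ M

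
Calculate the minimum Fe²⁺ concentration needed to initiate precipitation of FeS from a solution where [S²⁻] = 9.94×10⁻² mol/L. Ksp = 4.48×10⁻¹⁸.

Precipitation begins when Q = Ksp.
FeS(s) ⇌ Fe²⁺(aq) + S²⁻(aq)
Ksp = [Fe²⁺][S²⁻] = [Fe²⁺](9.94×10⁻²)
[Fe²⁺] = 4.48×10⁻¹⁸ / (9.94×10⁻²) = 4.51×10⁻¹⁷
[Fe²⁺] = 4.51×10⁻¹⁷ mol/L

4.51×10⁻¹⁷ M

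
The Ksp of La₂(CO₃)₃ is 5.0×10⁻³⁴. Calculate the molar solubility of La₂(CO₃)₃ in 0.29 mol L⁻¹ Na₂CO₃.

7.2×10⁻¹⁷ M

La₂(CO₃)₃(s) ⇌ 2 La³⁺(aq) + 3 CO₃²⁻(aq)
With CO₃²⁻ already at 0.29 mol L⁻¹ and s small, take [CO₃²⁻] ≈ 0.29 mol L⁻¹ and [La³⁺] = 2s.
Ksp = [La³⁺]^2[CO₃²⁻]^3 = (2s)^2(0.29)^3
(2s)^2 = 5.0×10⁻³⁴ / (0.29)^3 = 2.1×10⁻³²
s = 7.2×10⁻¹⁷ mol L⁻¹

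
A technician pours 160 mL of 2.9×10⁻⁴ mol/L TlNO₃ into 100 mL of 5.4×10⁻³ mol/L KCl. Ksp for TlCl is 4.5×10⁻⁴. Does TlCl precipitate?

After mixing, V = 160 mL + 100 mL = 260 mL.
[Tl⁺] = (2.9×10⁻⁴)(160)/260 = 1.8×10⁻⁴ mol/L
[Cl⁻] = (5.4×10⁻³)(100)/260 = 2.1×10⁻³ mol/L
Q = [Tl⁺][Cl⁻] = 3.7×10⁻⁷
Q = 3.7×10⁻⁷ < Ksp = 4.5×10⁻⁴, so the solution is unsaturated and no precipitate forms.

No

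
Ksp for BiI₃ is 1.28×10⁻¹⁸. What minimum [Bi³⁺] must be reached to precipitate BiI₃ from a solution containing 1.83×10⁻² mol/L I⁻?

2.09×10⁻¹³ M

Each salt precipitates once Q = Ksp for that salt.
BiI₃(s) ⇌ Bi³⁺(aq) + 3 I⁻(aq)
Ksp = [Bi³⁺][I⁻]^3 = [Bi³⁺](1.83×10⁻²)^3
[Bi³⁺] = 1.28×10⁻¹⁸ / (1.83×10⁻²)^3 = 2.09×10⁻¹³
[Bi³⁺] = 2.09×10⁻¹³ mol/L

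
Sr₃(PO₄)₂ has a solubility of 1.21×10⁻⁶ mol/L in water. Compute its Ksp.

Ksp = 2.80×10⁻²⁸

Sr₃(PO₄)₂(s) ⇌ 3 Sr²⁺(aq) + 2 PO₄³⁻(aq)
For each mole of Sr₃(PO₄)₂ that dissolves per liter, [Sr²⁺] = 3s and [PO₄³⁻] = 2s; let s denote this solubility.
Ksp = [Sr²⁺]^3[PO₄³⁻]^2 = (3s)^3 · (2s)^2 = 108s^5
Ksp = 108 × (1.21×10⁻⁶)^5 = 2.80×10⁻²⁸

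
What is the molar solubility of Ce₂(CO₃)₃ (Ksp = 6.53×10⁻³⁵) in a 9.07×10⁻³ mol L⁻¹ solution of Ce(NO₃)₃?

Ce₂(CO₃)₃(s) ⇌ 2 Ce³⁺(aq) + 3 CO₃²⁻(aq)
Ce³⁺ is already present at 9.07×10⁻³ mol L⁻¹. If s mol/L of Ce₂(CO₃)₃ dissolves, [CO₃²⁻] = 3s while [Ce³⁺] ≈ 9.07×10⁻³ mol L⁻¹.
Ksp = [Ce³⁺]^2[CO₃²⁻]^3 = (9.07×10⁻³)^2(3s)^3
(3s)^3 = 6.53×10⁻³⁵ / (9.07×10⁻³)^2 = 7.94×10⁻³¹
s = 3.09×10⁻¹¹ mol L⁻¹

3.09×10⁻¹¹ M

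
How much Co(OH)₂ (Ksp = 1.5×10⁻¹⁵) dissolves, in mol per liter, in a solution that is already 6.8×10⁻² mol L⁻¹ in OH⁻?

3.2×10⁻¹³ M

Co(OH)₂(s) ⇌ Co²⁺(aq) + 2 OH⁻(aq)
OH⁻ is already present at 6.8×10⁻² mol L⁻¹. If s mol/L of Co(OH)₂ dissolves, [Co²⁺] = s while [OH⁻] ≈ 6.8×10⁻² mol L⁻¹.
Ksp = [Co²⁺][OH⁻]^2 = s(6.8×10⁻²)^2
s = 1.5×10⁻¹⁵ / (6.8×10⁻²)^2 = 3.2×10⁻¹³
s = 3.2×10⁻¹³ mol L⁻¹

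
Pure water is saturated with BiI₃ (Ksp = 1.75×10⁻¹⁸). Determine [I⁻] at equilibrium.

4.79×10⁻⁵ M

BiI₃(s) ⇌ Bi³⁺(aq) + 3 I⁻(aq)
Let s be the molar solubility. Then [Bi³⁺] = s and [I⁻] = 3s.
Ksp = [Bi³⁺][I⁻]^3 = s · (3s)^3 = 27s^4 = 1.75×10⁻¹⁸
s = 1.60×10⁻⁵ M
[I⁻] = 3s = 4.79×10⁻⁵ M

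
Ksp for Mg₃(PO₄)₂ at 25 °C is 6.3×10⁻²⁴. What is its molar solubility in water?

Mg₃(PO₄)₂(s) ⇌ 3 Mg²⁺(aq) + 2 PO₄³⁻(aq)
If s mol/L of Mg₃(PO₄)₂ dissolves, [Mg²⁺] = 3s and [PO₄³⁻] = 2s.
Ksp = [Mg²⁺]^3[PO₄³⁻]^2 = (3s)^3 · (2s)^2 = 108s^5
108s^5 = 6.3×10⁻²⁴  ⇒  s^5 = 5.8×10⁻²⁶
Taking the 5th root, s = 9.0×10⁻⁶ M.

9.0×10⁻⁶ M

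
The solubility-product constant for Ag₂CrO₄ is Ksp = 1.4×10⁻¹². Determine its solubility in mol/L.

7.0×10⁻⁵ M

Ag₂CrO₄(s) ⇌ 2 Ag⁺(aq) + CrO₄²⁻(aq)
If s mol/L of Ag₂CrO₄ dissolves, [Ag⁺] = 2s and [CrO₄²⁻] = s.
Ksp = [Ag⁺]^2[CrO₄²⁻] = (2s)^2 · s = 4s^3
4s^3 = 1.4×10⁻¹²  ⇒  s^3 = 3.5×10⁻¹³
s = 7.0×10⁻⁵ M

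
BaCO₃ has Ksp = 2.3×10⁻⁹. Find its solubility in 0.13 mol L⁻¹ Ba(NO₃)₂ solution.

1.8×10⁻⁸ M

BaCO₃(s) ⇌ Ba²⁺(aq) + CO₃²⁻(aq)
Ba²⁺ is already present at 0.13 mol L⁻¹. If s mol/L of BaCO₃ dissolves, [CO₃²⁻] = s while [Ba²⁺] ≈ 0.13 mol L⁻¹.
Ksp = [Ba²⁺][CO₃²⁻] = (0.13)s
s = 2.3×10⁻⁹ / (0.13) = 1.8×10⁻⁸
s = 1.8×10⁻⁸ mol L⁻¹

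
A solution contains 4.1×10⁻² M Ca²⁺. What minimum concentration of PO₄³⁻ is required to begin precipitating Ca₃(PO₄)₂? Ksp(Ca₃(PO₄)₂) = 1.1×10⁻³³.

4.0×10⁻¹⁵ M

A salt starts to precipitate once the ion product Q reaches its Ksp.
Ca₃(PO₄)₂(s) ⇌ 3 Ca²⁺(aq) + 2 PO₄³⁻(aq)
Ksp = [Ca²⁺]^3[PO₄³⁻]^2 = [PO₄³⁻]^2(4.1×10⁻²)^3
[PO₄³⁻]^2 = 1.1×10⁻³³ / (4.1×10⁻²)^3 = 1.6×10⁻²⁹
[PO₄³⁻] = 4.0×10⁻¹⁵ M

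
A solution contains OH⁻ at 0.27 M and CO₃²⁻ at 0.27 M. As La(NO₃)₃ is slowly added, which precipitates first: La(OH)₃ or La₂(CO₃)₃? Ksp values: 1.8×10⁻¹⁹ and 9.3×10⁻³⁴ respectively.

Precipitation begins when Q = Ksp.
For La(OH)₃: [La³⁺] = (Ksp/[OH⁻]^3) = 9.1×10⁻¹⁸ M
For La₂(CO₃)₃: [La³⁺] = (Ksp/[CO₃²⁻]^3)^(1/2) = 2.2×10⁻¹⁶ M
The smaller threshold [La³⁺] is reached first, so La(OH)₃ precipitates first.

La(OH)₃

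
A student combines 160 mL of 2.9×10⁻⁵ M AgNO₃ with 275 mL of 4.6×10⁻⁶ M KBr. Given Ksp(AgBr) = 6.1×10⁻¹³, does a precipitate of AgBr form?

Yes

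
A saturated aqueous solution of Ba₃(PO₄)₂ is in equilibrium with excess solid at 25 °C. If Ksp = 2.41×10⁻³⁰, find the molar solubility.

Ba₃(PO₄)₂(s) ⇌ 3 Ba²⁺(aq) + 2 PO₄³⁻(aq)
Let s be the molar solubility. Then [Ba²⁺] = 3s and [PO₄³⁻] = 2s.
Ksp = [Ba²⁺]^3[PO₄³⁻]^2 = (3s)^3 · (2s)^2 = 108s^5
108s^5 = 2.41×10⁻³⁰  ⇒  s^5 = 2.23×10⁻³²
Taking the 5th root, s = 4.67×10⁻⁷ mol/L.

4.67×10⁻⁷ M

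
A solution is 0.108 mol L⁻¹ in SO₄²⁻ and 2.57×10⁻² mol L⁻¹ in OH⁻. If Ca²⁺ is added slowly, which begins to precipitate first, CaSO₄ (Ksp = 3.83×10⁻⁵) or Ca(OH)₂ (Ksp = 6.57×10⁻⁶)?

Each salt precipitates once Q = Ksp for that salt.
For CaSO₄: [Ca²⁺] = (Ksp/[SO₄²⁻]) = 3.55×10⁻⁴ mol L⁻¹
For Ca(OH)₂: [Ca²⁺] = (Ksp/[OH⁻]^2) = 9.95×10⁻³ mol L⁻¹
CaSO₄ requires the lower [Ca²⁺], so it precipitates first.

CaSO₄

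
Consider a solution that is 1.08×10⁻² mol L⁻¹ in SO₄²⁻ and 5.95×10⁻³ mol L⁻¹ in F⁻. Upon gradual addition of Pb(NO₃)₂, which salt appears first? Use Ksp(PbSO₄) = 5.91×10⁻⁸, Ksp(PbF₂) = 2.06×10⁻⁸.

A salt starts to precipitate once the ion product Q reaches its Ksp.
For PbSO₄: [Pb²⁺] = (Ksp/[SO₄²⁻]) = 5.47×10⁻⁶ mol L⁻¹
For PbF₂: [Pb²⁺] = (Ksp/[F⁻]^2) = 5.82×10⁻⁴ mol L⁻¹
The smaller threshold [Pb²⁺] is reached first, so PbSO₄ precipitates first.

PbSO₄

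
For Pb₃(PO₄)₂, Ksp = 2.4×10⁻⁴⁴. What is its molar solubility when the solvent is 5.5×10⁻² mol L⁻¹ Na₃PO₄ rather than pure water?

Pb₃(PO₄)₂(s) ⇌ 3 Pb²⁺(aq) + 2 PO₄³⁻(aq)
The solution already contains PO₄³⁻ at 5.5×10⁻² mol L⁻¹. Let s be the molar solubility of Pb₃(PO₄)₂.
[PO₄³⁻] ≈ 5.5×10⁻² mol L⁻¹ (common ion dominates); [Pb²⁺] = 3s.
Ksp = [Pb²⁺]^3[PO₄³⁻]^2 = (3s)^3(5.5×10⁻²)^2
(3s)^3 = 2.4×10⁻⁴⁴ / (5.5×10⁻²)^2 = 7.9×10⁻⁴²
s = 6.6×10⁻¹⁵ mol L⁻¹

6.6×10⁻¹⁵ M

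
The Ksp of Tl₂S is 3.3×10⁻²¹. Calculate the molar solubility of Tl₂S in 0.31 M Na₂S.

Tl₂S(s) ⇌ 2 Tl⁺(aq) + S²⁻(aq)
S²⁻ is already present at 0.31 M. If s mol/L of Tl₂S dissolves, [Tl⁺] = 2s while [S²⁻] ≈ 0.31 M.
Ksp = [Tl⁺]^2[S²⁻] = (2s)^2(0.31)
(2s)^2 = 3.3×10⁻²¹ / (0.31) = 1.1×10⁻²⁰
s = 5.2×10⁻¹¹ M

5.2×10⁻¹¹ M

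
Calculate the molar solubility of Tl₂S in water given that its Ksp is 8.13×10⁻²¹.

1.27×10⁻⁷ M

Tl₂S(s) ⇌ 2 Tl⁺(aq) + S²⁻(aq)
Let s be the molar solubility. Then [Tl⁺] = 2s and [S²⁻] = s.
Ksp = [Tl⁺]^2[S²⁻] = (2s)^2 · s = 4s^3
4s^3 = 8.13×10⁻²¹  ⇒  s^3 = 2.03×10⁻²¹
s = (2.03×10⁻²¹)^(1/3) = 1.27×10⁻⁷ mol/L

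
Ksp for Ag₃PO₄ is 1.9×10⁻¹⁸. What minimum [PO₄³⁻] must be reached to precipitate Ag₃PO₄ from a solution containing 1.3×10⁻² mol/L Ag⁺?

Precipitation begins when Q = Ksp.
Ag₃PO₄(s) ⇌ 3 Ag⁺(aq) + PO₄³⁻(aq)
Ksp = [Ag⁺]^3[PO₄³⁻] = [PO₄³⁻](1.3×10⁻²)^3
[PO₄³⁻] = 1.9×10⁻¹⁸ / (1.3×10⁻²)^3 = 8.6×10⁻¹³
[PO₄³⁻] = 8.6×10⁻¹³ mol/L

8.6×10⁻¹³ M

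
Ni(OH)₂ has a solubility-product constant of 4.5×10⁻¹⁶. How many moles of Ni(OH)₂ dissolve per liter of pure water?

4.8×10⁻⁶ M

Ni(OH)₂(s) ⇌ Ni²⁺(aq) + 2 OH⁻(aq)
Let s be the molar solubility. Then [Ni²⁺] = s and [OH⁻] = 2s.
Ksp = [Ni²⁺][OH⁻]^2 = s · (2s)^2 = 4s^3
4s^3 = 4.5×10⁻¹⁶  ⇒  s^3 = 1.1×10⁻¹⁶
s = (1.1×10⁻¹⁶)^(1/3) = 4.8×10⁻⁶ mol/L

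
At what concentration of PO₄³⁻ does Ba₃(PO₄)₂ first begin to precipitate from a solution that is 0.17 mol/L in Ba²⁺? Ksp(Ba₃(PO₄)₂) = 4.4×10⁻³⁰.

The threshold for precipitation is Q = Ksp.
Ba₃(PO₄)₂(s) ⇌ 3 Ba²⁺(aq) + 2 PO₄³⁻(aq)
Ksp = [Ba²⁺]^3[PO₄³⁻]^2 = [PO₄³⁻]^2(0.17)^3
[PO₄³⁻]^2 = 4.4×10⁻³⁰ / (0.17)^3 = 9.0×10⁻²⁸
[PO₄³⁻] = 3.0×10⁻¹⁴ mol/L

3.0×10⁻¹⁴ M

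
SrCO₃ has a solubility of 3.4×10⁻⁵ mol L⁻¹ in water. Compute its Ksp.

SrCO₃(s) ⇌ Sr²⁺(aq) + CO₃²⁻(aq)
For each mole of SrCO₃ that dissolves per liter, [Sr²⁺] = s and [CO₃²⁻] = s; let s denote this solubility.
Ksp = [Sr²⁺][CO₃²⁻] = s · s = s^2
Ksp = (3.4×10⁻⁵)^2 = 1.2×10⁻⁹

Ksp = 1.2×10⁻⁹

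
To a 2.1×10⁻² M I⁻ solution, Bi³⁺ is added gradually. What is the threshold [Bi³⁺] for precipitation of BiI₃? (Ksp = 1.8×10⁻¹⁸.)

Precipitation begins when Q = Ksp.
BiI₃(s) ⇌ Bi³⁺(aq) + 3 I⁻(aq)
Ksp = [Bi³⁺][I⁻]^3 = [Bi³⁺](2.1×10⁻²)^3
[Bi³⁺] = 1.8×10⁻¹⁸ / (2.1×10⁻²)^3 = 1.9×10⁻¹³
[Bi³⁺] = 1.9×10⁻¹³ M

1.9×10⁻¹³ M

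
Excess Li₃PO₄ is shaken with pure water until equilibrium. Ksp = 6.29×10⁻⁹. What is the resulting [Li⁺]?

1.17×10⁻² M

Li₃PO₄(s) ⇌ 3 Li⁺(aq) + PO₄³⁻(aq)
Call the molar solubility s, so that [Li⁺] = 3s and [PO₄³⁻] = s.
Ksp = [Li⁺]^3[PO₄³⁻] = (3s)^3 · s = 27s^4 = 6.29×10⁻⁹
s = 3.91×10⁻³ M
[Li⁺] = 3s = 1.17×10⁻² M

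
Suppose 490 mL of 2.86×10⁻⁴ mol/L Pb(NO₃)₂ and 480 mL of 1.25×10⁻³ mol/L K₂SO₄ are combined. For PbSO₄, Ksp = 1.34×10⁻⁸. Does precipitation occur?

Yes

After mixing, V = 490 mL + 480 mL = 970 mL.
[Pb²⁺] = (2.86×10⁻⁴)(490)/970 = 1.44×10⁻⁴ mol/L
[SO₄²⁻] = (1.25×10⁻³)(480)/970 = 6.19×10⁻⁴ mol/L
Q = [Pb²⁺][SO₄²⁻] = 8.94×10⁻⁸
Since Q (8.94×10⁻⁸) exceeds Ksp (1.34×10⁻⁸), PbSO₄ will precipitate.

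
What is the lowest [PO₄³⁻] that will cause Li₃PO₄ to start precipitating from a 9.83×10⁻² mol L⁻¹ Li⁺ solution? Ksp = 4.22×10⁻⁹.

4.44×10⁻⁶ M

A salt starts to precipitate once the ion product Q reaches its Ksp.
Li₃PO₄(s) ⇌ 3 Li⁺(aq) + PO₄³⁻(aq)
Ksp = [Li⁺]^3[PO₄³⁻] = [PO₄³⁻](9.83×10⁻²)^3
[PO₄³⁻] = 4.22×10⁻⁹ / (9.83×10⁻²)^3 = 4.44×10⁻⁶
[PO₄³⁻] = 4.44×10⁻⁶ mol L⁻¹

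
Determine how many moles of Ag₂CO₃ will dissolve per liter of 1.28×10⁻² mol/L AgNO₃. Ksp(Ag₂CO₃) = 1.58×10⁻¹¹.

Ag₂CO₃(s) ⇌ 2 Ag⁺(aq) + CO₃²⁻(aq)
Ag⁺ is already present at 1.28×10⁻² mol/L. If s mol/L of Ag₂CO₃ dissolves, [CO₃²⁻] = s while [Ag⁺] ≈ 1.28×10⁻² mol/L.
Ksp = [Ag⁺]^2[CO₃²⁻] = (1.28×10⁻²)^2s
s = 1.58×10⁻¹¹ / (1.28×10⁻²)^2 = 9.64×10⁻⁸
s = 9.64×10⁻⁸ mol/L

9.64×10⁻⁸ M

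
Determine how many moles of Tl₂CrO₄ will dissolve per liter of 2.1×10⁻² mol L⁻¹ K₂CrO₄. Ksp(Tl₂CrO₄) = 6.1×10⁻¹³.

Tl₂CrO₄(s) ⇌ 2 Tl⁺(aq) + CrO₄²⁻(aq)
The solution already contains CrO₄²⁻ at 2.1×10⁻² mol L⁻¹. Let s be the molar solubility of Tl₂CrO₄.
[CrO₄²⁻] ≈ 2.1×10⁻² mol L⁻¹ (common ion dominates); [Tl⁺] = 2s.
Ksp = [Tl⁺]^2[CrO₄²⁻] = (2s)^2(2.1×10⁻²)
(2s)^2 = 6.1×10⁻¹³ / (2.1×10⁻²) = 2.9×10⁻¹¹
s = 2.7×10⁻⁶ mol L⁻¹

2.7×10⁻⁶ M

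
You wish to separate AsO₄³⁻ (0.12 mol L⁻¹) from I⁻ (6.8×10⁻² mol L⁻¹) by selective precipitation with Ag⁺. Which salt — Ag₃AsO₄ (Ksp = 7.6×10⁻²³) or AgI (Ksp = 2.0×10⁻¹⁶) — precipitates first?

A salt starts to precipitate once the ion product Q reaches its Ksp.
For Ag₃AsO₄: [Ag⁺] = (Ksp/[AsO₄³⁻])^(1/3) = 8.6×10⁻⁸ mol L⁻¹
For AgI: [Ag⁺] = (Ksp/[I⁻]) = 2.9×10⁻¹⁵ mol L⁻¹
Since AgI needs less Ag⁺ to reach saturation, it precipitates first.

AgI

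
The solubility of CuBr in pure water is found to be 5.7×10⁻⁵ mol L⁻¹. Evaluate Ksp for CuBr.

CuBr(s) ⇌ Cu⁺(aq) + Br⁻(aq)
For each mole of CuBr that dissolves per liter, [Cu⁺] = s and [Br⁻] = s; let s denote this solubility.
Ksp = [Cu⁺][Br⁻] = s · s = s^2
Ksp = (5.7×10⁻⁵)^2 = 3.2×10⁻⁹

Ksp = 3.2×10⁻⁹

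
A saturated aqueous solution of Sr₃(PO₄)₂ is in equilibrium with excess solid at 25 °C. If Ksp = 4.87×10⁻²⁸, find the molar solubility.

Sr₃(PO₄)₂(s) ⇌ 3 Sr²⁺(aq) + 2 PO₄³⁻(aq)
With molar solubility s: [Sr²⁺] = 3s, [PO₄³⁻] = 2s.
Ksp = [Sr²⁺]^3[PO₄³⁻]^2 = (3s)^3 · (2s)^2 = 108s^5
108s^5 = 4.87×10⁻²⁸  ⇒  s^5 = 4.51×10⁻³⁰
s = (4.51×10⁻³⁰)^(1/5) = 1.35×10⁻⁶ mol/L

1.35×10⁻⁶ M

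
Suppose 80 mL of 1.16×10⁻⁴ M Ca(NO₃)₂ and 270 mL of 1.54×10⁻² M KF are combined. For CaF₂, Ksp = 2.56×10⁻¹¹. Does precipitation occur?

The combined volume is 350 mL.
[Ca²⁺] = (1.16×10⁻⁴)(80)/350 = 2.65×10⁻⁵ M
[F⁻] = (1.54×10⁻²)(270)/350 = 1.19×10⁻² M
Q = [Ca²⁺][F⁻]^2 = 3.74×10⁻⁹
Q = 3.74×10⁻⁹ > Ksp = 2.56×10⁻¹¹, so the solution is supersaturated and CaF₂ precipitates.

Yes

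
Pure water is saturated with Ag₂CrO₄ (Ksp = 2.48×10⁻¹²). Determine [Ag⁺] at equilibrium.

1.71×10⁻⁴ M

Ag₂CrO₄(s) ⇌ 2 Ag⁺(aq) + CrO₄²⁻(aq)
Call the molar solubility s, so that [Ag⁺] = 2s and [CrO₄²⁻] = s.
Ksp = [Ag⁺]^2[CrO₄²⁻] = (2s)^2 · s = 4s^3 = 2.48×10⁻¹²
s = 8.53×10⁻⁵ mol/L
[Ag⁺] = 2s = 1.71×10⁻⁴ mol/L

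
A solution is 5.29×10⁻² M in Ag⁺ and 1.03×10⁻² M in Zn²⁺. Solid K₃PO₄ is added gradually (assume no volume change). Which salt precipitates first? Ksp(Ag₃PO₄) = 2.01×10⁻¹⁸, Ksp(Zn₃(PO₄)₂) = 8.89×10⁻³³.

Precipitation begins when Q = Ksp.
For Ag₃PO₄: [PO₄³⁻] = (Ksp/[Ag⁺]^3) = 1.36×10⁻¹⁴ M
For Zn₃(PO₄)₂: [PO₄³⁻] = (Ksp/[Zn²⁺]^3)^(1/2) = 9.02×10⁻¹⁴ M
Since Ag₃PO₄ needs less PO₄³⁻ to reach saturation, it precipitates first.

Ag₃PO₄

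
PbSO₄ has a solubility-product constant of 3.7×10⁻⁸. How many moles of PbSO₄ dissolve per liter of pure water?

PbSO₄(s) ⇌ Pb²⁺(aq) + SO₄²⁻(aq)
Let s be the molar solubility. Then [Pb²⁺] = s and [SO₄²⁻] = s.
Ksp = [Pb²⁺][SO₄²⁻] = s · s = s^2
s^2 = 3.7×10⁻⁸
s = 1.9×10⁻⁴ mol L⁻¹

1.9×10⁻⁴ M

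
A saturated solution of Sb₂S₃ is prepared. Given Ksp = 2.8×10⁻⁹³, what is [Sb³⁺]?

2.4×10⁻¹⁹ M

Sb₂S₃(s) ⇌ 2 Sb³⁺(aq) + 3 S²⁻(aq)
If s mol/L of Sb₂S₃ dissolves, [Sb³⁺] = 2s and [S²⁻] = 3s.
Ksp = [Sb³⁺]^2[S²⁻]^3 = (2s)^2 · (3s)^3 = 108s^5 = 2.8×10⁻⁹³
s = 1.2×10⁻¹⁹ M
[Sb³⁺] = 2s = 2.4×10⁻¹⁹ M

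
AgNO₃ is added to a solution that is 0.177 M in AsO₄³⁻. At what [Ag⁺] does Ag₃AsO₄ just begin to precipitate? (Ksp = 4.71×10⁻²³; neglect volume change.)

6.43×10⁻⁸ M

The threshold for precipitation is Q = Ksp.
Ag₃AsO₄(s) ⇌ 3 Ag⁺(aq) + AsO₄³⁻(aq)
Ksp = [Ag⁺]^3[AsO₄³⁻] = [Ag⁺]^3(0.177)
[Ag⁺]^3 = 4.71×10⁻²³ / (0.177) = 2.66×10⁻²²
[Ag⁺] = 6.43×10⁻⁸ M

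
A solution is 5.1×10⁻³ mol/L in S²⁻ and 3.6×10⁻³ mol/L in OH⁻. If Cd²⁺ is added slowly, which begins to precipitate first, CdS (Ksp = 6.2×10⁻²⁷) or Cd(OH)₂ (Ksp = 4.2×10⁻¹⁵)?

The threshold for precipitation is Q = Ksp.
For CdS: [Cd²⁺] = (Ksp/[S²⁻]) = 1.2×10⁻²⁴ mol/L
For Cd(OH)₂: [Cd²⁺] = (Ksp/[OH⁻]^2) = 3.2×10⁻¹⁰ mol/L
The smaller threshold [Cd²⁺] is reached first, so CdS precipitates first.

CdS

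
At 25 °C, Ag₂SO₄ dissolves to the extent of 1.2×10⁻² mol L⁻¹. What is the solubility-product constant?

Ksp = 6.9×10⁻⁶

Ag₂SO₄(s) ⇌ 2 Ag⁺(aq) + SO₄²⁻(aq)
For each mole of Ag₂SO₄ that dissolves per liter, [Ag⁺] = 2s and [SO₄²⁻] = s; let s denote this solubility.
Ksp = [Ag⁺]^2[SO₄²⁻] = (2s)^2 · s = 4s^3
Ksp = 4 × (1.2×10⁻²)^3 = 6.9×10⁻⁶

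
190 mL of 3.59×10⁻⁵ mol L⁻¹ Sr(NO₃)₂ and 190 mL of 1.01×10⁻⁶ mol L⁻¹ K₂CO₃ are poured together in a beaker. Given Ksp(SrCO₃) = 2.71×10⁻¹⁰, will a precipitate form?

The combined volume is 380 mL.
[Sr²⁺] = (3.59×10⁻⁵)(190)/380 = 1.80×10⁻⁵ mol L⁻¹
[CO₃²⁻] = (1.01×10⁻⁶)(190)/380 = 5.05×10⁻⁷ mol L⁻¹
Q = [Sr²⁺][CO₃²⁻] = 9.06×10⁻¹²
Q < Ksp (9.06×10⁻¹² vs 2.71×10⁻¹⁰); the solution remains unsaturated and no precipitate forms.

No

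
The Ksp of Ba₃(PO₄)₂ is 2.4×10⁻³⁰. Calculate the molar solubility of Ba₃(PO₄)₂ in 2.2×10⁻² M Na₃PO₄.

5.7×10⁻¹⁰ M

Ba₃(PO₄)₂(s) ⇌ 3 Ba²⁺(aq) + 2 PO₄³⁻(aq)
Let s be the solubility of Ba₃(PO₄)₂ here. The common ion gives [PO₄³⁻] ≈ 2.2×10⁻² M, and [Ba²⁺] = 3s.
Ksp = [Ba²⁺]^3[PO₄³⁻]^2 = (3s)^3(2.2×10⁻²)^2
(3s)^3 = 2.4×10⁻³⁰ / (2.2×10⁻²)^2 = 5.0×10⁻²⁷
s = 5.7×10⁻¹⁰ M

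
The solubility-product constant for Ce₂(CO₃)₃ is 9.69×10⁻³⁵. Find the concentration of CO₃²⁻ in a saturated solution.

1.85×10⁻⁷ M

Ce₂(CO₃)₃(s) ⇌ 2 Ce³⁺(aq) + 3 CO₃²⁻(aq)
With molar solubility s: [Ce³⁺] = 2s, [CO₃²⁻] = 3s.
Ksp = [Ce³⁺]^2[CO₃²⁻]^3 = (2s)^2 · (3s)^3 = 108s^5 = 9.69×10⁻³⁵
s = 6.17×10⁻⁸ mol/L
[CO₃²⁻] = 3s = 1.85×10⁻⁷ mol/L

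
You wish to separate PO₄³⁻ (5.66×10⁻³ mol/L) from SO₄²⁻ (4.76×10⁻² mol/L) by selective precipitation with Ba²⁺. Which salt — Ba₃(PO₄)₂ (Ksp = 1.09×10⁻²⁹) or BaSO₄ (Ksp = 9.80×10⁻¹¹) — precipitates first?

BaSO₄

Each salt precipitates once Q = Ksp for that salt.
For Ba₃(PO₄)₂: [Ba²⁺] = (Ksp/[PO₄³⁻]^2)^(1/3) = 6.98×10⁻⁹ mol/L
For BaSO₄: [Ba²⁺] = (Ksp/[SO₄²⁻]) = 2.06×10⁻⁹ mol/L
BaSO₄ requires the lower [Ba²⁺], so it precipitates first.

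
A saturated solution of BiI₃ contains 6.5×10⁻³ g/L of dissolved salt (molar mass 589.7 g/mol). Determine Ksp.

Ksp = 4.0×10⁻¹⁹

Convert to molarity: s = 6.5×10⁻³ / 589.7 = 1.102×10⁻⁵ mol/L
BiI₃(s) ⇌ Bi³⁺(aq) + 3 I⁻(aq)
With molar solubility s: [Bi³⁺] = s, [I⁻] = 3s.
Ksp = [Bi³⁺][I⁻]^3 = s · (3s)^3 = 27s^4
Ksp = 27 × (1.102×10⁻⁵)^4 = 4.0×10⁻¹⁹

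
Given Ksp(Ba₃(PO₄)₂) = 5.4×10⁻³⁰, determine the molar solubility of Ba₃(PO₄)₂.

5.5×10⁻⁷ M

Ba₃(PO₄)₂(s) ⇌ 3 Ba²⁺(aq) + 2 PO₄³⁻(aq)
Call the molar solubility s, so that [Ba²⁺] = 3s and [PO₄³⁻] = 2s.
Ksp = [Ba²⁺]^3[PO₄³⁻]^2 = (3s)^3 · (2s)^2 = 108s^5
108s^5 = 5.4×10⁻³⁰  ⇒  s^5 = 5.0×10⁻³²
s = (5.0×10⁻³²)^(1/5) = 5.5×10⁻⁷ M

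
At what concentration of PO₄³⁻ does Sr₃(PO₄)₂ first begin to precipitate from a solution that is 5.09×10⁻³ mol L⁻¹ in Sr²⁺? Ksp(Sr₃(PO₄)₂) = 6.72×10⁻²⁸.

7.14×10⁻¹¹ M

Precipitation of each salt begins when its ion product equals Ksp.
Sr₃(PO₄)₂(s) ⇌ 3 Sr²⁺(aq) + 2 PO₄³⁻(aq)
Ksp = [Sr²⁺]^3[PO₄³⁻]^2 = [PO₄³⁻]^2(5.09×10⁻³)^3
[PO₄³⁻]^2 = 6.72×10⁻²⁸ / (5.09×10⁻³)^3 = 5.10×10⁻²¹
[PO₄³⁻] = 7.14×10⁻¹¹ mol L⁻¹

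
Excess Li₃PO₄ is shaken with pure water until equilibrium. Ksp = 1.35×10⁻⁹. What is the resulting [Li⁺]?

Li₃PO₄(s) ⇌ 3 Li⁺(aq) + PO₄³⁻(aq)
With molar solubility s: [Li⁺] = 3s, [PO₄³⁻] = s.
Ksp = [Li⁺]^3[PO₄³⁻] = (3s)^3 · s = 27s^4 = 1.35×10⁻⁹
s = 2.66×10⁻³ mol L⁻¹
[Li⁺] = 3s = 7.98×10⁻³ mol L⁻¹

7.98×10⁻³ M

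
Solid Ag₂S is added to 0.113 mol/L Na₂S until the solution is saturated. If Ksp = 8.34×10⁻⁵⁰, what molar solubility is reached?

4.30×10⁻²⁵ M

Ag₂S(s) ⇌ 2 Ag⁺(aq) + S²⁻(aq)
With S²⁻ already at 0.113 mol/L and s small, take [S²⁻] ≈ 0.113 mol/L and [Ag⁺] = 2s.
Ksp = [Ag⁺]^2[S²⁻] = (2s)^2(0.113)
(2s)^2 = 8.34×10⁻⁵⁰ / (0.113) = 7.38×10⁻⁴⁹
s = 4.30×10⁻²⁵ mol/L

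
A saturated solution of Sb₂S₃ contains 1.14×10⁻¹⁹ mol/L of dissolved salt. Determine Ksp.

Ksp = 2.08×10⁻⁹³

Sb₂S₃(s) ⇌ 2 Sb³⁺(aq) + 3 S²⁻(aq)
Call the molar solubility s, so that [Sb³⁺] = 2s and [S²⁻] = 3s.
Ksp = [Sb³⁺]^2[S²⁻]^3 = (2s)^2 · (3s)^3 = 108s^5
Ksp = 108 × (1.14×10⁻¹⁹)^5 = 2.08×10⁻⁹³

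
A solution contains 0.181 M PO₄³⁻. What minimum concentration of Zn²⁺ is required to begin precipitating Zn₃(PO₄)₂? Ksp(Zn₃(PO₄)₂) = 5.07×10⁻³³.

A salt starts to precipitate once the ion product Q reaches its Ksp.
Zn₃(PO₄)₂(s) ⇌ 3 Zn²⁺(aq) + 2 PO₄³⁻(aq)
Ksp = [Zn²⁺]^3[PO₄³⁻]^2 = [Zn²⁺]^3(0.181)^2
[Zn²⁺]^3 = 5.07×10⁻³³ / (0.181)^2 = 1.55×10⁻³¹
[Zn²⁺] = 5.37×10⁻¹¹ M

5.37×10⁻¹¹ M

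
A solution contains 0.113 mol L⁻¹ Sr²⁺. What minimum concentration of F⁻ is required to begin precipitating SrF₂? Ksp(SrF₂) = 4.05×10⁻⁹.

1.89×10⁻⁴ M

Each salt precipitates once Q = Ksp for that salt.
SrF₂(s) ⇌ Sr²⁺(aq) + 2 F⁻(aq)
Ksp = [Sr²⁺][F⁻]^2 = [F⁻]^2(0.113)
[F⁻]^2 = 4.05×10⁻⁹ / (0.113) = 3.58×10⁻⁸
[F⁻] = 1.89×10⁻⁴ mol L⁻¹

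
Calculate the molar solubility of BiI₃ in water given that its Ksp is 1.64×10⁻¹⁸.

1.57×10⁻⁵ M

BiI₃(s) ⇌ Bi³⁺(aq) + 3 I⁻(aq)
Let s be the molar solubility. Then [Bi³⁺] = s and [I⁻] = 3s.
Ksp = [Bi³⁺][I⁻]^3 = s · (3s)^3 = 27s^4
27s^4 = 1.64×10⁻¹⁸  ⇒  s^4 = 6.07×10⁻²⁰
s = 1.57×10⁻⁵ mol L⁻¹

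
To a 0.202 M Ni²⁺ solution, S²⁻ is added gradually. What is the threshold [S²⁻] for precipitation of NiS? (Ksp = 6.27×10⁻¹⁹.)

Each salt precipitates once Q = Ksp for that salt.
NiS(s) ⇌ Ni²⁺(aq) + S²⁻(aq)
Ksp = [Ni²⁺][S²⁻] = [S²⁻](0.202)
[S²⁻] = 6.27×10⁻¹⁹ / (0.202) = 3.10×10⁻¹⁸
[S²⁻] = 3.10×10⁻¹⁸ M

3.10×10⁻¹⁸ M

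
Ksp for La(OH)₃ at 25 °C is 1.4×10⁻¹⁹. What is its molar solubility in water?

La(OH)₃(s) ⇌ La³⁺(aq) + 3 OH⁻(aq)
For each mole of La(OH)₃ that dissolves per liter, [La³⁺] = s and [OH⁻] = 3s; let s denote this solubility.
Ksp = [La³⁺][OH⁻]^3 = s · (3s)^3 = 27s^4
27s^4 = 1.4×10⁻¹⁹  ⇒  s^4 = 5.2×10⁻²¹
s = 8.5×10⁻⁶ M

8.5×10⁻⁶ M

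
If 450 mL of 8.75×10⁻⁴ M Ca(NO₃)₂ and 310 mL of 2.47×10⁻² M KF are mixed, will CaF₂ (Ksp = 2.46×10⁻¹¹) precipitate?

Yes

After mixing, V = 450 mL + 310 mL = 760 mL.
[Ca²⁺] = (8.75×10⁻⁴)(450)/760 = 5.18×10⁻⁴ M
[F⁻] = (2.47×10⁻²)(310)/760 = 1.01×10⁻² M
Q = [Ca²⁺][F⁻]^2 = 5.26×10⁻⁸
Because Q > Ksp (5.26×10⁻⁸ vs 2.46×10⁻¹¹), a precipitate of CaF₂ forms.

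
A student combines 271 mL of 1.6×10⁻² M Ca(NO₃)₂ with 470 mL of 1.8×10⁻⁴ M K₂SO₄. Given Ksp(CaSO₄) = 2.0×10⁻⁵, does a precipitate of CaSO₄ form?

The combined volume is 741 mL.
[Ca²⁺] = (1.6×10⁻²)(271)/741 = 5.9×10⁻³ M
[SO₄²⁻] = (1.8×10⁻⁴)(470)/741 = 1.1×10⁻⁴ M
Q = [Ca²⁺][SO₄²⁻] = 6.7×10⁻⁷
Q = 6.7×10⁻⁷ < Ksp = 2.0×10⁻⁵, so the solution is unsaturated and no precipitate forms.

No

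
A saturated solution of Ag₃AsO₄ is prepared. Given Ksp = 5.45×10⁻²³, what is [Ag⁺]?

3.58×10⁻⁶ M

Ag₃AsO₄(s) ⇌ 3 Ag⁺(aq) + AsO₄³⁻(aq)
If s mol/L of Ag₃AsO₄ dissolves, [Ag⁺] = 3s and [AsO₄³⁻] = s.
Ksp = [Ag⁺]^3[AsO₄³⁻] = (3s)^3 · s = 27s^4 = 5.45×10⁻²³
s = 1.19×10⁻⁶ mol/L
[Ag⁺] = 3s = 3.58×10⁻⁶ mol/L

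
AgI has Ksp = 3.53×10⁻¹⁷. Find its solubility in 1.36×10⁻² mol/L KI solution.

2.60×10⁻¹⁵ M

AgI(s) ⇌ Ag⁺(aq) + I⁻(aq)
I⁻ is already present at 1.36×10⁻² mol/L. If s mol/L of AgI dissolves, [Ag⁺] = s while [I⁻] ≈ 1.36×10⁻² mol/L.
Ksp = [Ag⁺][I⁻] = s(1.36×10⁻²)
s = 3.53×10⁻¹⁷ / (1.36×10⁻²) = 2.60×10⁻¹⁵
s = 2.60×10⁻¹⁵ mol/L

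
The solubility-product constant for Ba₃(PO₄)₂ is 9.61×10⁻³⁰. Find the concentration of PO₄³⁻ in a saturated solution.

Ba₃(PO₄)₂(s) ⇌ 3 Ba²⁺(aq) + 2 PO₄³⁻(aq)
If s mol/L of Ba₃(PO₄)₂ dissolves, [Ba²⁺] = 3s and [PO₄³⁻] = 2s.
Ksp = [Ba²⁺]^3[PO₄³⁻]^2 = (3s)^3 · (2s)^2 = 108s^5 = 9.61×10⁻³⁰
s = 6.16×10⁻⁷ M
[PO₄³⁻] = 2s = 1.23×10⁻⁶ M

1.23×10⁻⁶ M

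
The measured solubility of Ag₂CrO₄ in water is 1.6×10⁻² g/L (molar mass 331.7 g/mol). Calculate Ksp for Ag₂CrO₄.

Ksp = 4.5×10⁻¹³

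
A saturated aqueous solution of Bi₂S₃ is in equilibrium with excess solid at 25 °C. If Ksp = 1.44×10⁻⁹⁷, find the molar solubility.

Bi₂S₃(s) ⇌ 2 Bi³⁺(aq) + 3 S²⁻(aq)
For each mole of Bi₂S₃ that dissolves per liter, [Bi³⁺] = 2s and [S²⁻] = 3s; let s denote this solubility.
Ksp = [Bi³⁺]^2[S²⁻]^3 = (2s)^2 · (3s)^3 = 108s^5
108s^5 = 1.44×10⁻⁹⁷  ⇒  s^5 = 1.33×10⁻⁹⁹
s = 1.68×10⁻²⁰ M

1.68×10⁻²⁰ M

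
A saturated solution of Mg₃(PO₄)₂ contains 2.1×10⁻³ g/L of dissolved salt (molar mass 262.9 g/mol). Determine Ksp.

Convert to molarity: s = 2.1×10⁻³ / 262.9 = 7.988×10⁻⁶ mol/L
Mg₃(PO₄)₂(s) ⇌ 3 Mg²⁺(aq) + 2 PO₄³⁻(aq)
For each mole of Mg₃(PO₄)₂ that dissolves per liter, [Mg²⁺] = 3s and [PO₄³⁻] = 2s; let s denote this solubility.
Ksp = [Mg²⁺]^3[PO₄³⁻]^2 = (3s)^3 · (2s)^2 = 108s^5
Ksp = 108 × (7.988×10⁻⁶)^5 = 3.5×10⁻²⁴

Ksp = 3.5×10⁻²⁴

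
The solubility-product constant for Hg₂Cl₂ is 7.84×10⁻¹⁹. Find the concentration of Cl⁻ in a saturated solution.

1.16×10⁻⁶ M

Hg₂Cl₂(s) ⇌ Hg₂²⁺(aq) + 2 Cl⁻(aq)
For each mole of Hg₂Cl₂ that dissolves per liter, [Hg₂²⁺] = s and [Cl⁻] = 2s; let s denote this solubility.
Ksp = [Hg₂²⁺][Cl⁻]^2 = s · (2s)^2 = 4s^3 = 7.84×10⁻¹⁹
s = 5.81×10⁻⁷ mol L⁻¹
[Cl⁻] = 2s = 1.16×10⁻⁶ mol L⁻¹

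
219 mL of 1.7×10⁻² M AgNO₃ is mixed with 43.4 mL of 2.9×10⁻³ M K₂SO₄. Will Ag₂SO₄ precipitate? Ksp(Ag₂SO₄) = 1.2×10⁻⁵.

No

After mixing, V = 219 mL + 43.4 mL = 262.4 mL.
[Ag⁺] = (1.7×10⁻²)(219)/262.4 = 1.4×10⁻² M
[SO₄²⁻] = (2.9×10⁻³)(43.4)/262.4 = 4.8×10⁻⁴ M
Q = [Ag⁺]^2[SO₄²⁻] = 9.7×10⁻⁸
Q < Ksp (9.7×10⁻⁸ vs 1.2×10⁻⁵); the solution remains unsaturated and no precipitate forms.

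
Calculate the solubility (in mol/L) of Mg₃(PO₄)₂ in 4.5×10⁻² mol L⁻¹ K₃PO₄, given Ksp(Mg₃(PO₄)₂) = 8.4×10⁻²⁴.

Mg₃(PO₄)₂(s) ⇌ 3 Mg²⁺(aq) + 2 PO₄³⁻(aq)
The solution already contains PO₄³⁻ at 4.5×10⁻² mol L⁻¹. Let s be the molar solubility of Mg₃(PO₄)₂.
[PO₄³⁻] ≈ 4.5×10⁻² mol L⁻¹ (common ion dominates); [Mg²⁺] = 3s.
Ksp = [Mg²⁺]^3[PO₄³⁻]^2 = (3s)^3(4.5×10⁻²)^2
(3s)^3 = 8.4×10⁻²⁴ / (4.5×10⁻²)^2 = 4.1×10⁻²¹
s = 5.4×10⁻⁸ mol L⁻¹

5.4×10⁻⁸ M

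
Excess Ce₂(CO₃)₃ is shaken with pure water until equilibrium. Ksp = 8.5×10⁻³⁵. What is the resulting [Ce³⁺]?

Ce₂(CO₃)₃(s) ⇌ 2 Ce³⁺(aq) + 3 CO₃²⁻(aq)
If s mol/L of Ce₂(CO₃)₃ dissolves, [Ce³⁺] = 2s and [CO₃²⁻] = 3s.
Ksp = [Ce³⁺]^2[CO₃²⁻]^3 = (2s)^2 · (3s)^3 = 108s^5 = 8.5×10⁻³⁵
s = 6.0×10⁻⁸ mol L⁻¹
[Ce³⁺] = 2s = 1.2×10⁻⁷ mol L⁻¹

1.2×10⁻⁷ M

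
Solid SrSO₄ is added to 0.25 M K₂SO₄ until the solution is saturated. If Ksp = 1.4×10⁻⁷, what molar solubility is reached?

SrSO₄(s) ⇌ Sr²⁺(aq) + SO₄²⁻(aq)
SO₄²⁻ is already present at 0.25 M. If s mol/L of SrSO₄ dissolves, [Sr²⁺] = s while [SO₄²⁻] ≈ 0.25 M.
Ksp = [Sr²⁺][SO₄²⁻] = s(0.25)
s = 1.4×10⁻⁷ / (0.25) = 5.6×10⁻⁷
s = 5.6×10⁻⁷ M

5.6×10⁻⁷ M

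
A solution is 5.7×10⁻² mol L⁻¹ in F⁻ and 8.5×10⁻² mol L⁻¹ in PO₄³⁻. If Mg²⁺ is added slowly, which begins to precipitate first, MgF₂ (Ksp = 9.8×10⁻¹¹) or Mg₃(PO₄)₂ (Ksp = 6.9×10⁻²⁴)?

A salt starts to precipitate once the ion product Q reaches its Ksp.
For MgF₂: [Mg²⁺] = (Ksp/[F⁻]^2) = 3.0×10⁻⁸ mol L⁻¹
For Mg₃(PO₄)₂: [Mg²⁺] = (Ksp/[PO₄³⁻]^2)^(1/3) = 9.8×10⁻⁸ mol L⁻¹
Since MgF₂ needs less Mg²⁺ to reach saturation, it precipitates first.

MgF₂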